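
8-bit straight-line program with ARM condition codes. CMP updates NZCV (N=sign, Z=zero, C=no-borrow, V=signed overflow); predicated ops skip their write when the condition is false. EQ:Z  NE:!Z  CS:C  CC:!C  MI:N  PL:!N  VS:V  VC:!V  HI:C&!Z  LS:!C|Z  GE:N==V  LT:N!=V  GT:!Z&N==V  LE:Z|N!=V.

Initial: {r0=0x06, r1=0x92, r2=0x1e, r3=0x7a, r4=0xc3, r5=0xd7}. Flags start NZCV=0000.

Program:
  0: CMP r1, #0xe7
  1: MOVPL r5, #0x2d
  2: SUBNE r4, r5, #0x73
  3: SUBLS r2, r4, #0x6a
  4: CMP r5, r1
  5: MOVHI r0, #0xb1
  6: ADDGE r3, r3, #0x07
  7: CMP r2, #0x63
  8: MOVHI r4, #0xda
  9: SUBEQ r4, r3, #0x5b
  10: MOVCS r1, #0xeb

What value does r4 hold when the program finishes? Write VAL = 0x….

0: ✓ CMP  NZCV=1000
1: · MOVPL
2: ✓ SUBNE  r4←0x64
3: ✓ SUBLS  r2←0xfa
4: ✓ CMP  NZCV=0010
5: ✓ MOVHI  r0←0xb1
6: ✓ ADDGE  r3←0x81
7: ✓ CMP  NZCV=1010
8: ✓ MOVHI  r4←0xda
9: · SUBEQ
10: ✓ MOVCS  r1←0xeb

VAL = 0xda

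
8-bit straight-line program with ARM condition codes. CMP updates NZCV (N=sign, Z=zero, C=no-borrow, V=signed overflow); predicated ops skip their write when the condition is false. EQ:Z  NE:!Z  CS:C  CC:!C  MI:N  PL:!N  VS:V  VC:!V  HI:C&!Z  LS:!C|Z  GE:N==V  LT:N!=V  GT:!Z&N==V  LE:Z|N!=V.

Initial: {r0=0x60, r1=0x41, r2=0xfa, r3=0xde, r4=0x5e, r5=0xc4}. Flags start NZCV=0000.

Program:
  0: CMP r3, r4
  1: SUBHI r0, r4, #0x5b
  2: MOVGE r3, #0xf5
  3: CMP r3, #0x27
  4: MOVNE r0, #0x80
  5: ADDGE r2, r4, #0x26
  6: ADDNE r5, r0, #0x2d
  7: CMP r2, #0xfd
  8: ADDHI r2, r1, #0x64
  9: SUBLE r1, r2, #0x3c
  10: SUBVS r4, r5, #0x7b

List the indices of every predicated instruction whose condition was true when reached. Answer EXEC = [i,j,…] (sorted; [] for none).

0: ✓ CMP  NZCV=1010
1: ✓ SUBHI  r0←0x03
2: · MOVGE
3: ✓ CMP  NZCV=1010
4: ✓ MOVNE  r0←0x80
5: · ADDGE
6: ✓ ADDNE  r5←0xad
7: ✓ CMP  NZCV=1000
8: · ADDHI
9: ✓ SUBLE  r1←0xbe
10: · SUBVS

EXEC = [1,4,6,9]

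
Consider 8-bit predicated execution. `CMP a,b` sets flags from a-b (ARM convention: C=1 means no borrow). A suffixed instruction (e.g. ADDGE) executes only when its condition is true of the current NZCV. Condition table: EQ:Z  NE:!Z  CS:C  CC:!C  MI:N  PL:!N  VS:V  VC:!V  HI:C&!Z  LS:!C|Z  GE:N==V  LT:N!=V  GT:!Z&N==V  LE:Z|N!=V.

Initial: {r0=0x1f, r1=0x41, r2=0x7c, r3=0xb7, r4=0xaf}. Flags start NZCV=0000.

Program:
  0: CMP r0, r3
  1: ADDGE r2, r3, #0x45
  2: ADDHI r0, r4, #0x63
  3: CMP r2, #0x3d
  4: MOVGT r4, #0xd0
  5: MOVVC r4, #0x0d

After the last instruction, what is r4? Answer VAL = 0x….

0: ✓ CMP  NZCV=0000
1: ✓ ADDGE  r2←0xfc
2: · ADDHI
3: ✓ CMP  NZCV=1010
4: · MOVGT
5: ✓ MOVVC  r4←0x0d

VAL = 0x0d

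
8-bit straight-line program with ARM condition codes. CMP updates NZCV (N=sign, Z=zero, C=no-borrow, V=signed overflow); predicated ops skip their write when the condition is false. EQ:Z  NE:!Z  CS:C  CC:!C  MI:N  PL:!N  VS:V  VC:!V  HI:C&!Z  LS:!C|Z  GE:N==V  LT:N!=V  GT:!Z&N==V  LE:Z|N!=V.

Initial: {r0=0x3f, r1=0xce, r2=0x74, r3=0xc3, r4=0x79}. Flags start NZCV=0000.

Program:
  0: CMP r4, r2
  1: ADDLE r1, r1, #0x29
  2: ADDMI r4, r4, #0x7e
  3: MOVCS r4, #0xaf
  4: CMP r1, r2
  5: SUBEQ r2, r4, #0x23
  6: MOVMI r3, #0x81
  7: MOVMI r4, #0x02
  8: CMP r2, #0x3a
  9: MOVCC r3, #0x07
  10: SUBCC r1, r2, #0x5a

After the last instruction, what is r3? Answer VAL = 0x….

VAL = 0xc3

0: ✓ CMP  NZCV=0010
1: · ADDLE
2: · ADDMI
3: ✓ MOVCS  r4←0xaf
4: ✓ CMP  NZCV=0011
5: · SUBEQ
6: · MOVMI
7: · MOVMI
8: ✓ CMP  NZCV=0010
9: · MOVCC
10: · SUBCC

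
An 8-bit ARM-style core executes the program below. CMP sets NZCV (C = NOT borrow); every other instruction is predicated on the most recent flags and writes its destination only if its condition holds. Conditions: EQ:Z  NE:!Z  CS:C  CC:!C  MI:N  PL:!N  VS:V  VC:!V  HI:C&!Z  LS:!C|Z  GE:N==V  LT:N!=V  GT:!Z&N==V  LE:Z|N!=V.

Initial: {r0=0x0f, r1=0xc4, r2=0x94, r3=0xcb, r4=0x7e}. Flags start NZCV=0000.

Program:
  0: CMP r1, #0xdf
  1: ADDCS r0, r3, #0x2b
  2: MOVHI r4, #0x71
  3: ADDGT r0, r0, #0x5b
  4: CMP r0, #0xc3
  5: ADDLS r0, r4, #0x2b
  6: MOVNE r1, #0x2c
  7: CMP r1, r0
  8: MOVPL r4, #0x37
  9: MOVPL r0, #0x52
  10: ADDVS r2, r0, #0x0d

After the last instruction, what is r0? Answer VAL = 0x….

[0] flags=1000 → (cmp)
[1] flags=1000 CS?F → skip
[2] flags=1000 HI?F → skip
[3] flags=1000 GT?F → skip
[4] flags=0000 → (cmp)
[5] flags=0000 LS?T → r0=0xa9
[6] flags=0000 NE?T → r1=0x2c
[7] flags=1001 → (cmp)
[8] flags=1001 PL?F → skip
[9] flags=1001 PL?F → skip
[10] flags=1001 VS?T → r2=0xb6

VAL = 0xa9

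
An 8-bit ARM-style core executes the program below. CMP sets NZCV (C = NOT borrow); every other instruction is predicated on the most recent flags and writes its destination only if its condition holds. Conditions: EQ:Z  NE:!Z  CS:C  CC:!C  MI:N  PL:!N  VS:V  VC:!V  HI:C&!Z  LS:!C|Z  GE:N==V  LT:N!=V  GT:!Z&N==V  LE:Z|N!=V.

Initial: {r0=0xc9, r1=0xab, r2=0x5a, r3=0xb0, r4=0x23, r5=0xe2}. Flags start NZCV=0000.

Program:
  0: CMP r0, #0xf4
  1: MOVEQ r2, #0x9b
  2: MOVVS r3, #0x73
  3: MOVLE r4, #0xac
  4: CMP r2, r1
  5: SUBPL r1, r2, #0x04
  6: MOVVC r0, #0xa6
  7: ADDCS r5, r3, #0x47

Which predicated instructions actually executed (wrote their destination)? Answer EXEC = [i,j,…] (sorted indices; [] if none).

EXEC = [3]

[0] flags=1000 → (cmp)
[1] flags=1000 EQ?F → skip
[2] flags=1000 VS?F → skip
[3] flags=1000 LE?T → r4=0xac
[4] flags=1001 → (cmp)
[5] flags=1001 PL?F → skip
[6] flags=1001 VC?F → skip
[7] flags=1001 CS?F → skip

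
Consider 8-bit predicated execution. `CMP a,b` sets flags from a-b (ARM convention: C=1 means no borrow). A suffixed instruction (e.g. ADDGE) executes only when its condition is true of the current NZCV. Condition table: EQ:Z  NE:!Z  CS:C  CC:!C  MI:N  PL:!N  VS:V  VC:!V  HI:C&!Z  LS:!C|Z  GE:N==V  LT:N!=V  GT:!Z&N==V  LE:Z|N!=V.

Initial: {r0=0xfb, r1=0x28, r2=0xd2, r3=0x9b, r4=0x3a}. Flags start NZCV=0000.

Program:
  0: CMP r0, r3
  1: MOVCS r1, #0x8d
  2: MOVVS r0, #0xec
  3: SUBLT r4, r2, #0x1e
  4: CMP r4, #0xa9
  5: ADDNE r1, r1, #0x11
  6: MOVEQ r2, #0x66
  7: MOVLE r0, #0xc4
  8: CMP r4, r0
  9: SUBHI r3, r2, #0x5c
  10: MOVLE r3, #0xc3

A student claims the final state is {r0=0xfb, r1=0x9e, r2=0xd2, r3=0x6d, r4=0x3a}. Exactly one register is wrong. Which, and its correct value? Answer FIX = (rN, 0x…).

[0] flags=0010 → (cmp)
[1] flags=0010 CS?T → r1=0x8d
[2] flags=0010 VS?F → skip
[3] flags=0010 LT?F → skip
[4] flags=1001 → (cmp)
[5] flags=1001 NE?T → r1=0x9e
[6] flags=1001 EQ?F → skip
[7] flags=1001 LE?F → skip
[8] flags=0000 → (cmp)
[9] flags=0000 HI?F → skip
[10] flags=0000 LE?F → skip

FIX = (r3, 0x9b)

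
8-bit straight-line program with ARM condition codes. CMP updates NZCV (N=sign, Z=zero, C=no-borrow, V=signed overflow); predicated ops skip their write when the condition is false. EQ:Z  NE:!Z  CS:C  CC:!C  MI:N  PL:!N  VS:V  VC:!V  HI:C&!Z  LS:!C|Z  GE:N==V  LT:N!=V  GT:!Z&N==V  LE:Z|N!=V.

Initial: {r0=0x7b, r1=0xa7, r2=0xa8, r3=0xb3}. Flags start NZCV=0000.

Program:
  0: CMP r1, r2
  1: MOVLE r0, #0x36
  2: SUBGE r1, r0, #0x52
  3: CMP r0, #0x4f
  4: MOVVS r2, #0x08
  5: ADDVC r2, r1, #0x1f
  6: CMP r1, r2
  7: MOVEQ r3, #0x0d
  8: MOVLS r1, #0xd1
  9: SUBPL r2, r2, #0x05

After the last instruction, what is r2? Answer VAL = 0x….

VAL = 0xc6

0: ✓ CMP  NZCV=1000
1: ✓ MOVLE  r0←0x36
2: · SUBGE
3: ✓ CMP  NZCV=1000
4: · MOVVS
5: ✓ ADDVC  r2←0xc6
6: ✓ CMP  NZCV=1000
7: · MOVEQ
8: ✓ MOVLS  r1←0xd1
9: · SUBPL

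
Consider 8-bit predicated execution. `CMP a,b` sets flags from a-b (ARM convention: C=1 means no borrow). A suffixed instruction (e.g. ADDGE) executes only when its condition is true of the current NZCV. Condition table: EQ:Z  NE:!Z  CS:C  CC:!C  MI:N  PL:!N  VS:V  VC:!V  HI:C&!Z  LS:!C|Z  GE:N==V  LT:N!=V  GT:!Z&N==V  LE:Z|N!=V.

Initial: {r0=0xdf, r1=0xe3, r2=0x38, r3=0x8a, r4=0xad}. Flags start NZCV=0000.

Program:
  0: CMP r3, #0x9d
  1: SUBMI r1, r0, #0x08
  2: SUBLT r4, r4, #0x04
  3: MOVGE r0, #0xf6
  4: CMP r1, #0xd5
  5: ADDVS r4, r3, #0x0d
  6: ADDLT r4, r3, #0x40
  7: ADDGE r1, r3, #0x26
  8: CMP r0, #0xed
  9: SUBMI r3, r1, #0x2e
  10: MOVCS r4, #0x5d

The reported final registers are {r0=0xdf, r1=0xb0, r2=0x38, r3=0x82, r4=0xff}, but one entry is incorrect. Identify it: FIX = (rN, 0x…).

0: ✓ CMP  NZCV=1000
1: ✓ SUBMI  r1←0xd7
2: ✓ SUBLT  r4←0xa9
3: · MOVGE
4: ✓ CMP  NZCV=0010
5: · ADDVS
6: · ADDLT
7: ✓ ADDGE  r1←0xb0
8: ✓ CMP  NZCV=1000
9: ✓ SUBMI  r3←0x82
10: · MOVCS

FIX = (r4, 0xa9)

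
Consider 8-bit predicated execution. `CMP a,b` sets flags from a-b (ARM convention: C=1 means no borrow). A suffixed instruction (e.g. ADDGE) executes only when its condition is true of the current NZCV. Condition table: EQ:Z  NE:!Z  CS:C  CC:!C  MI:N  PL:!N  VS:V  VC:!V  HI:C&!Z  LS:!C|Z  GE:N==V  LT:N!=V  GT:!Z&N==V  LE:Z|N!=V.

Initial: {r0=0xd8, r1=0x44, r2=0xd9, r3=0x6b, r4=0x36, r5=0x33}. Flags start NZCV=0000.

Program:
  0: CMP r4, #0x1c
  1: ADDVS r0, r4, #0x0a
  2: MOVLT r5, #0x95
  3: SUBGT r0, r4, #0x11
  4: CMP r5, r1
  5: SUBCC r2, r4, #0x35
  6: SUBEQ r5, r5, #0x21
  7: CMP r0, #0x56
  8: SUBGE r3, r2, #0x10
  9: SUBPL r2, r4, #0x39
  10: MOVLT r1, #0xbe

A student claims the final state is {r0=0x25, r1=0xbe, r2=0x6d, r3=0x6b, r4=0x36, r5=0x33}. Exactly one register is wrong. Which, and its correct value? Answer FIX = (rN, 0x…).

[0] flags=0010 → (cmp)
[1] flags=0010 VS?F → skip
[2] flags=0010 LT?F → skip
[3] flags=0010 GT?T → r0=0x25
[4] flags=1000 → (cmp)
[5] flags=1000 CC?T → r2=0x01
[6] flags=1000 EQ?F → skip
[7] flags=1000 → (cmp)
[8] flags=1000 GE?F → skip
[9] flags=1000 PL?F → skip
[10] flags=1000 LT?T → r1=0xbe

FIX = (r2, 0x01)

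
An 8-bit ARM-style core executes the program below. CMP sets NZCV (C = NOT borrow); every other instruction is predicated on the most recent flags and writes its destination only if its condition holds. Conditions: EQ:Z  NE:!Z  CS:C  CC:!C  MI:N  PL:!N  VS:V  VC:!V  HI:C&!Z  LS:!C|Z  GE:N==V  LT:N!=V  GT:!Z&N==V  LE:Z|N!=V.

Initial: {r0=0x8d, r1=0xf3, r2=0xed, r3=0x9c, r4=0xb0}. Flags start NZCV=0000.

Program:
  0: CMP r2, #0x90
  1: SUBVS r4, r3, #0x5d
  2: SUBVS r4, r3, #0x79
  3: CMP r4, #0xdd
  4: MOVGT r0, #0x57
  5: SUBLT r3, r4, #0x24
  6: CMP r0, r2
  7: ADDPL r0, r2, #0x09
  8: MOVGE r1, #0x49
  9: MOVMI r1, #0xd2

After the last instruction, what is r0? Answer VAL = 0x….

[0] flags=0010 → (cmp)
[1] flags=0010 VS?F → skip
[2] flags=0010 VS?F → skip
[3] flags=1000 → (cmp)
[4] flags=1000 GT?F → skip
[5] flags=1000 LT?T → r3=0x8c
[6] flags=1000 → (cmp)
[7] flags=1000 PL?F → skip
[8] flags=1000 GE?F → skip
[9] flags=1000 MI?T → r1=0xd2

VAL = 0x8d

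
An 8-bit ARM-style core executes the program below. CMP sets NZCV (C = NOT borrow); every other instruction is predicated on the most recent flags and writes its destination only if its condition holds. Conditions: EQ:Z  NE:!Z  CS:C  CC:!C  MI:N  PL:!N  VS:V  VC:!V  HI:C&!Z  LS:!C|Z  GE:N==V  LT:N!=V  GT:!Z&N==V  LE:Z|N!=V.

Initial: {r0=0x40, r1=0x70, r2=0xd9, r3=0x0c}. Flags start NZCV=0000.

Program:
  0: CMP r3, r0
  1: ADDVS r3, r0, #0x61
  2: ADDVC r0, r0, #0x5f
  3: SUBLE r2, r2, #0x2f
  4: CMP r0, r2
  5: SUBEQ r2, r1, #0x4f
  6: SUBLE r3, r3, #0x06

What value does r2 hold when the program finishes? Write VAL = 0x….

[0] flags=1000 → (cmp)
[1] flags=1000 VS?F → skip
[2] flags=1000 VC?T → r0=0x9f
[3] flags=1000 LE?T → r2=0xaa
[4] flags=1000 → (cmp)
[5] flags=1000 EQ?F → skip
[6] flags=1000 LE?T → r3=0x06

VAL = 0xaa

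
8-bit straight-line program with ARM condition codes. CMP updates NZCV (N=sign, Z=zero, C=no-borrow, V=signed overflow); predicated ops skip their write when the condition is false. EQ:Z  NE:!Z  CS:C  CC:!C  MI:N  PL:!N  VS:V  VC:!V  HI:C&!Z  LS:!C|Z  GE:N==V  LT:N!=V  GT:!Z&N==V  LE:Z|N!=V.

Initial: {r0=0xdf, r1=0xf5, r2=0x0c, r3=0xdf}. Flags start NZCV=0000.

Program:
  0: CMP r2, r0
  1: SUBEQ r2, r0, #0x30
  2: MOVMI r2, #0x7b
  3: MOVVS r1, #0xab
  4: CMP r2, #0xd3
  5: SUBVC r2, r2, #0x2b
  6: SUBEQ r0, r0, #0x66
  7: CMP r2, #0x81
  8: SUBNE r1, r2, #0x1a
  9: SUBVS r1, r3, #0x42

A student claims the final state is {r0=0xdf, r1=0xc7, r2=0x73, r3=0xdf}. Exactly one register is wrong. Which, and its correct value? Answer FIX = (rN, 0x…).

[0] flags=0000 → (cmp)
[1] flags=0000 EQ?F → skip
[2] flags=0000 MI?F → skip
[3] flags=0000 VS?F → skip
[4] flags=0000 → (cmp)
[5] flags=0000 VC?T → r2=0xe1
[6] flags=0000 EQ?F → skip
[7] flags=0010 → (cmp)
[8] flags=0010 NE?T → r1=0xc7
[9] flags=0010 VS?F → skip

FIX = (r2, 0xe1)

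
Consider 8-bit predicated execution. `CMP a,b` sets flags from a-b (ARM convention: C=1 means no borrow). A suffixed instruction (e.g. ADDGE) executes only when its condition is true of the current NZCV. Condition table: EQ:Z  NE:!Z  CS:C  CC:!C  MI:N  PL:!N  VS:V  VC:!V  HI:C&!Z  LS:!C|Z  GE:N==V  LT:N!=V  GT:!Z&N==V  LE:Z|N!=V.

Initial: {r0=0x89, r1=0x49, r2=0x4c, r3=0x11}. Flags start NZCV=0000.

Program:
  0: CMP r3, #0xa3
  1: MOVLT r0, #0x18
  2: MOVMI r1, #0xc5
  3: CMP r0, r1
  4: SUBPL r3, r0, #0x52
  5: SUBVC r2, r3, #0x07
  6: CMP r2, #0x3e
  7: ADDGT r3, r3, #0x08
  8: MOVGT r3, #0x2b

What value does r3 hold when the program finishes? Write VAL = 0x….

0: ✓ CMP  NZCV=0000
1: · MOVLT
2: · MOVMI
3: ✓ CMP  NZCV=0011
4: ✓ SUBPL  r3←0x37
5: · SUBVC
6: ✓ CMP  NZCV=0010
7: ✓ ADDGT  r3←0x3f
8: ✓ MOVGT  r3←0x2b

VAL = 0x2b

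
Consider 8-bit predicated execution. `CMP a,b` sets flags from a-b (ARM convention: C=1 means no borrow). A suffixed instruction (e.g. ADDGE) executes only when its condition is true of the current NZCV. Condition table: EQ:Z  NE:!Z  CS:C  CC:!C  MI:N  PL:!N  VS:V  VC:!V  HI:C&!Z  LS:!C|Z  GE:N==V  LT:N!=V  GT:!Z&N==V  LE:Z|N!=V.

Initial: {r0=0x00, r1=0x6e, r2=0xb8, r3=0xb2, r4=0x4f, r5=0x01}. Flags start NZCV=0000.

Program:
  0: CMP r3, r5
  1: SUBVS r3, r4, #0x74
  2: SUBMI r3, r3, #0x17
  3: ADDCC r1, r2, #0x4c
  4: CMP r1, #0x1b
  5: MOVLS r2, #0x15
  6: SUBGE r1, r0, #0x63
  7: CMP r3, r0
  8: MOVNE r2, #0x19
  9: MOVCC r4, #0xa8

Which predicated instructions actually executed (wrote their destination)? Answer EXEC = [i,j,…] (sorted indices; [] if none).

EXEC = [2,6,8]

0: ✓ CMP  NZCV=1010
1: · SUBVS
2: ✓ SUBMI  r3←0x9b
3: · ADDCC
4: ✓ CMP  NZCV=0010
5: · MOVLS
6: ✓ SUBGE  r1←0x9d
7: ✓ CMP  NZCV=1010
8: ✓ MOVNE  r2←0x19
9: · MOVCC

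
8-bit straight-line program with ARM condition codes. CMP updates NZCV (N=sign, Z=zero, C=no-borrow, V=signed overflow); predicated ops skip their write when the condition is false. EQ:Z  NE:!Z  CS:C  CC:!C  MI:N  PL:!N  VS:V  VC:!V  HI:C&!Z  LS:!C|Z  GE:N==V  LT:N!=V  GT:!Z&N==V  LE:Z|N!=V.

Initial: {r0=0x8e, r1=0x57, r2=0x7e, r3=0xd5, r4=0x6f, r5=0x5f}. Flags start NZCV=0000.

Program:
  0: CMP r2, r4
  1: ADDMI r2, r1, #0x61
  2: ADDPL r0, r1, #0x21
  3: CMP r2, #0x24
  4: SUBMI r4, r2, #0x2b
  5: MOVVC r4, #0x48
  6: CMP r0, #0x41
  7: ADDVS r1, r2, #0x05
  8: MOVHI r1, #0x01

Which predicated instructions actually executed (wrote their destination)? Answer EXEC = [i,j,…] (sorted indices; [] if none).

[0] flags=0010 → (cmp)
[1] flags=0010 MI?F → skip
[2] flags=0010 PL?T → r0=0x78
[3] flags=0010 → (cmp)
[4] flags=0010 MI?F → skip
[5] flags=0010 VC?T → r4=0x48
[6] flags=0010 → (cmp)
[7] flags=0010 VS?F → skip
[8] flags=0010 HI?T → r1=0x01

EXEC = [2,5,8]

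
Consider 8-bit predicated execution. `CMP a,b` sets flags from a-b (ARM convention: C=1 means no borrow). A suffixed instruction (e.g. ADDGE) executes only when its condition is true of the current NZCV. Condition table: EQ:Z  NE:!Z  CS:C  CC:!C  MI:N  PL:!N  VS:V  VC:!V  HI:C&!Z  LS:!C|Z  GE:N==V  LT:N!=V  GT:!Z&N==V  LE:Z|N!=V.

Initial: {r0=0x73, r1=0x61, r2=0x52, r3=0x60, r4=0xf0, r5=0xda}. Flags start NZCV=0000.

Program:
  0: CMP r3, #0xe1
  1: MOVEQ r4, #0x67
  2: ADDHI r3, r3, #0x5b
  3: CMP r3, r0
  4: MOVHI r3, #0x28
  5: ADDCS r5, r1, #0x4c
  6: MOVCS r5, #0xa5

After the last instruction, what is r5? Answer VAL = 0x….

0: ✓ CMP  NZCV=0000
1: · MOVEQ
2: · ADDHI
3: ✓ CMP  NZCV=1000
4: · MOVHI
5: · ADDCS
6: · MOVCS

VAL = 0xda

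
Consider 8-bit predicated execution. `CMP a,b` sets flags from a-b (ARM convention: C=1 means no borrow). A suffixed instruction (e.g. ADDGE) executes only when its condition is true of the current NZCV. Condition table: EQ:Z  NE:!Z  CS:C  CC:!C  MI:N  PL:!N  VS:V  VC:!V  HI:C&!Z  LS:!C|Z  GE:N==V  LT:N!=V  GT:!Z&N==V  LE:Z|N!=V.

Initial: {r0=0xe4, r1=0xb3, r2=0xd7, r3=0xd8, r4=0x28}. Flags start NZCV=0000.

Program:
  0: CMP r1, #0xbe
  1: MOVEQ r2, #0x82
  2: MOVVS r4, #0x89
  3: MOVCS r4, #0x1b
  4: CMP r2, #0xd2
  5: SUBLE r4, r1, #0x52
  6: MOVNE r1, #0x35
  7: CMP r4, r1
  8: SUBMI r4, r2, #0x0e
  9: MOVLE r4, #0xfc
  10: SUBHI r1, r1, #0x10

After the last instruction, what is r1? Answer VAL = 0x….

0: ✓ CMP  NZCV=1000
1: · MOVEQ
2: · MOVVS
3: · MOVCS
4: ✓ CMP  NZCV=0010
5: · SUBLE
6: ✓ MOVNE  r1←0x35
7: ✓ CMP  NZCV=1000
8: ✓ SUBMI  r4←0xc9
9: ✓ MOVLE  r4←0xfc
10: · SUBHI

VAL = 0x35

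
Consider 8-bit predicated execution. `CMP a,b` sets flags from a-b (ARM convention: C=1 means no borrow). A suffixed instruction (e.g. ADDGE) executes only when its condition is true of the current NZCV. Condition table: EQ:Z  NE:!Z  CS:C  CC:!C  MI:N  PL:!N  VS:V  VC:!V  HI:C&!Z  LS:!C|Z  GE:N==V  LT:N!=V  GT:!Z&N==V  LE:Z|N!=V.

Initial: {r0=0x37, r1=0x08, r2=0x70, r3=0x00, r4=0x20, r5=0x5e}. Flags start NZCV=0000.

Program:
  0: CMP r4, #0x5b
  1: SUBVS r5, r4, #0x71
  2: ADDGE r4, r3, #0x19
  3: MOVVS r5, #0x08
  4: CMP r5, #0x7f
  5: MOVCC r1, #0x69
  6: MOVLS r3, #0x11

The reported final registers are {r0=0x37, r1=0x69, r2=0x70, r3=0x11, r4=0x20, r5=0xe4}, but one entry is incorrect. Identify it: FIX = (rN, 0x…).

FIX = (r5, 0x5e)

[0] flags=1000 → (cmp)
[1] flags=1000 VS?F → skip
[2] flags=1000 GE?F → skip
[3] flags=1000 VS?F → skip
[4] flags=1000 → (cmp)
[5] flags=1000 CC?T → r1=0x69
[6] flags=1000 LS?T → r3=0x11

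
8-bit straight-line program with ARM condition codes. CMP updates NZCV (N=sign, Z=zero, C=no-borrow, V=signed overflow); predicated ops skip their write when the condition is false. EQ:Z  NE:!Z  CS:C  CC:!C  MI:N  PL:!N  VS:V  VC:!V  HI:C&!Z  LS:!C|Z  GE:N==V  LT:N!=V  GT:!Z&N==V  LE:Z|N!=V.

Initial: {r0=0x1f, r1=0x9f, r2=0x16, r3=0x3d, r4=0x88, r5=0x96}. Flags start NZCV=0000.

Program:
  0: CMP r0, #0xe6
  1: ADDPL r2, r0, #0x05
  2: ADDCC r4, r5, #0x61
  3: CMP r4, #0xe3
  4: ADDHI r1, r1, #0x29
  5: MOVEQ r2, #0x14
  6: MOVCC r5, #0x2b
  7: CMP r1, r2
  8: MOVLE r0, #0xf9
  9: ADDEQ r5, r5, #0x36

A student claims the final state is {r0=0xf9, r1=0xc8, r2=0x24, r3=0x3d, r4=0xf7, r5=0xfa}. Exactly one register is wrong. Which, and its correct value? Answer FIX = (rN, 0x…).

[0] flags=0000 → (cmp)
[1] flags=0000 PL?T → r2=0x24
[2] flags=0000 CC?T → r4=0xf7
[3] flags=0010 → (cmp)
[4] flags=0010 HI?T → r1=0xc8
[5] flags=0010 EQ?F → skip
[6] flags=0010 CC?F → skip
[7] flags=1010 → (cmp)
[8] flags=1010 LE?T → r0=0xf9
[9] flags=1010 EQ?F → skip

FIX = (r5, 0x96)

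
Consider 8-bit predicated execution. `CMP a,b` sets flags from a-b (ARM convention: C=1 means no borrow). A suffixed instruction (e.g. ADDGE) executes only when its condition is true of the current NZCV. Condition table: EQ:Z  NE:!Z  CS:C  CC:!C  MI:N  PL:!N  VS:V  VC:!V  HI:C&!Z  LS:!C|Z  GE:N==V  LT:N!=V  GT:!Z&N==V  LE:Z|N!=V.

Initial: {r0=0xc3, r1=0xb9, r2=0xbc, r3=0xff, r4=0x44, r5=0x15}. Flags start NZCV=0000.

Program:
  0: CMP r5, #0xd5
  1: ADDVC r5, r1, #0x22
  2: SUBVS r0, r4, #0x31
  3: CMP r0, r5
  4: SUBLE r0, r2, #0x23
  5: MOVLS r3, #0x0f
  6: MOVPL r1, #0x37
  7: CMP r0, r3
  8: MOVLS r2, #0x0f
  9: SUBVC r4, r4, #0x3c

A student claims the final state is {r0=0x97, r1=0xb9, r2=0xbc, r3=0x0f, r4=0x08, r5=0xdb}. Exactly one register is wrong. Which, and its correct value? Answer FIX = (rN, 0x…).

0: ✓ CMP  NZCV=0000
1: ✓ ADDVC  r5←0xdb
2: · SUBVS
3: ✓ CMP  NZCV=1000
4: ✓ SUBLE  r0←0x99
5: ✓ MOVLS  r3←0x0f
6: · MOVPL
7: ✓ CMP  NZCV=1010
8: · MOVLS
9: ✓ SUBVC  r4←0x08

FIX = (r0, 0x99)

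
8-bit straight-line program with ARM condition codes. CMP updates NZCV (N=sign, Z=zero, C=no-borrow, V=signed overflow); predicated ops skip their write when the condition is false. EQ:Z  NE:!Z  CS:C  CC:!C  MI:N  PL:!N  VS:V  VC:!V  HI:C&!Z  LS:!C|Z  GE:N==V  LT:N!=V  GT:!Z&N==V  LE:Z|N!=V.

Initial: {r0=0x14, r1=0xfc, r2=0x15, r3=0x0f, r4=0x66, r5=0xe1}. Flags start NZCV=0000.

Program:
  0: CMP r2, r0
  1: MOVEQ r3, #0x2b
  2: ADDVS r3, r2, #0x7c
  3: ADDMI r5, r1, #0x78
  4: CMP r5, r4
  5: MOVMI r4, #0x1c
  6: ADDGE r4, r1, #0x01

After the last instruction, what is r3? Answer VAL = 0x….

VAL = 0x0f

[0] flags=0010 → (cmp)
[1] flags=0010 EQ?F → skip
[2] flags=0010 VS?F → skip
[3] flags=0010 MI?F → skip
[4] flags=0011 → (cmp)
[5] flags=0011 MI?F → skip
[6] flags=0011 GE?F → skip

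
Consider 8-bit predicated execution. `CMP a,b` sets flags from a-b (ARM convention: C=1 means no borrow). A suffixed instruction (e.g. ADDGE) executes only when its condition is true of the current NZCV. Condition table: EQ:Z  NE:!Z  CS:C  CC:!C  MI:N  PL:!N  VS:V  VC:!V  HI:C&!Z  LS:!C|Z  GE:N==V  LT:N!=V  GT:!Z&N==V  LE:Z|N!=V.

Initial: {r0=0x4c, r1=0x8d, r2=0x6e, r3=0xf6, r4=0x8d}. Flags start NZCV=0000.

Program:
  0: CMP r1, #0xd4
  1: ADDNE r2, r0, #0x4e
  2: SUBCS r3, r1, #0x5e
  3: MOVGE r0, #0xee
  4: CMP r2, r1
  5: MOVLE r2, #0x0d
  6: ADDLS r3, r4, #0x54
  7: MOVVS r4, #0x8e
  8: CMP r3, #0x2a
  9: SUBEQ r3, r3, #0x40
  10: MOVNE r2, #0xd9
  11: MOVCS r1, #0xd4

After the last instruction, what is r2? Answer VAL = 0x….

[0] flags=1000 → (cmp)
[1] flags=1000 NE?T → r2=0x9a
[2] flags=1000 CS?F → skip
[3] flags=1000 GE?F → skip
[4] flags=0010 → (cmp)
[5] flags=0010 LE?F → skip
[6] flags=0010 LS?F → skip
[7] flags=0010 VS?F → skip
[8] flags=1010 → (cmp)
[9] flags=1010 EQ?F → skip
[10] flags=1010 NE?T → r2=0xd9
[11] flags=1010 CS?T → r1=0xd4

VAL = 0xd9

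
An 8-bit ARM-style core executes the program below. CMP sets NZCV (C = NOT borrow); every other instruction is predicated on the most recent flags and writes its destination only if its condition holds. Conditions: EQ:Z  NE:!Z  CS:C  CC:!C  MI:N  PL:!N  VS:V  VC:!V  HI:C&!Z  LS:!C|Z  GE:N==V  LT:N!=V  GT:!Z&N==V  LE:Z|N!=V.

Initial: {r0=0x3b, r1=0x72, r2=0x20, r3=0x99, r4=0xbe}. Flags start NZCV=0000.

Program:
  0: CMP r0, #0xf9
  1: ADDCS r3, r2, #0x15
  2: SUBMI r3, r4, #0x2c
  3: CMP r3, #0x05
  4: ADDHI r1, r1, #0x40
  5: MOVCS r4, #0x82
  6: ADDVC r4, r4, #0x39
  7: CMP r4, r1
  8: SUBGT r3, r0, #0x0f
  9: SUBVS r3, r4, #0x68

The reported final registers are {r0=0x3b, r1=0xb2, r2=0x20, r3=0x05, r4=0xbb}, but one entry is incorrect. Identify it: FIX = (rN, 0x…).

0: ✓ CMP  NZCV=0000
1: · ADDCS
2: · SUBMI
3: ✓ CMP  NZCV=1010
4: ✓ ADDHI  r1←0xb2
5: ✓ MOVCS  r4←0x82
6: ✓ ADDVC  r4←0xbb
7: ✓ CMP  NZCV=0010
8: ✓ SUBGT  r3←0x2c
9: · SUBVS

FIX = (r3, 0x2c)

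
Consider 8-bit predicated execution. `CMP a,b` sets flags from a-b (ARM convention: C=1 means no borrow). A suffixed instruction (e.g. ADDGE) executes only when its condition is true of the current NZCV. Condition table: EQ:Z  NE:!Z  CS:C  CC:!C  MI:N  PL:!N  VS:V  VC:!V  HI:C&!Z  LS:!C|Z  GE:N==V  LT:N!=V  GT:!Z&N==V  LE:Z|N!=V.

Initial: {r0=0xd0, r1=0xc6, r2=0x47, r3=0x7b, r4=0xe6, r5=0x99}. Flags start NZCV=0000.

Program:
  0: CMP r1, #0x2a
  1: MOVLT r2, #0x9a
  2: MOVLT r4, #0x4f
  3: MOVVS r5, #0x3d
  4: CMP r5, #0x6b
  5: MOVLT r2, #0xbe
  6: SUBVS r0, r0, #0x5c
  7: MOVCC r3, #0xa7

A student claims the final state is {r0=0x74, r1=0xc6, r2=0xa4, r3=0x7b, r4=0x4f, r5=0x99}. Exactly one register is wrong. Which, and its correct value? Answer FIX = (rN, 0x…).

[0] flags=1010 → (cmp)
[1] flags=1010 LT?T → r2=0x9a
[2] flags=1010 LT?T → r4=0x4f
[3] flags=1010 VS?F → skip
[4] flags=0011 → (cmp)
[5] flags=0011 LT?T → r2=0xbe
[6] flags=0011 VS?T → r0=0x74
[7] flags=0011 CC?F → skip

FIX = (r2, 0xbe)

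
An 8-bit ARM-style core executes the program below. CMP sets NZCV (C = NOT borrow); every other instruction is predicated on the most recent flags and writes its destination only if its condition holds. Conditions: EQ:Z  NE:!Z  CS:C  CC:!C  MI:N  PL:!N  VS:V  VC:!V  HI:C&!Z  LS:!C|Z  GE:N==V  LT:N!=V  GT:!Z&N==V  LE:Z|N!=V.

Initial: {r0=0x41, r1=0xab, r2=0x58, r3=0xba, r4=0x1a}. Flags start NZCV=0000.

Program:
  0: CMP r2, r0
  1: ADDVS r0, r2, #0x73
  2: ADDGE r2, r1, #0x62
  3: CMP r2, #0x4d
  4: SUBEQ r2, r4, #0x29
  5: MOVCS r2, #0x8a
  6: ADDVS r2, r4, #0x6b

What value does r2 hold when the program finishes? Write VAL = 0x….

0: ✓ CMP  NZCV=0010
1: · ADDVS
2: ✓ ADDGE  r2←0x0d
3: ✓ CMP  NZCV=1000
4: · SUBEQ
5: · MOVCS
6: · ADDVS

VAL = 0x0d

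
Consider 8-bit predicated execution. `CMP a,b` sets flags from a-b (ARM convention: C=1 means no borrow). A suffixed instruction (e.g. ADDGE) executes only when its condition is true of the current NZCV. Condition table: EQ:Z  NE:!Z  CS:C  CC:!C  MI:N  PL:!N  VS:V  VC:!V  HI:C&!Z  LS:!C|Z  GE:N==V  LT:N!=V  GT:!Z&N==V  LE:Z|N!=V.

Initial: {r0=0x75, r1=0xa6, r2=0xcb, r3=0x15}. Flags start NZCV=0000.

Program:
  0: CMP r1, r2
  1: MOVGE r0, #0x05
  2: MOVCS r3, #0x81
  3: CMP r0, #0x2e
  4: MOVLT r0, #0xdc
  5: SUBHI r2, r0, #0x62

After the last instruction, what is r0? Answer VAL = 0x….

0: ✓ CMP  NZCV=1000
1: · MOVGE
2: · MOVCS
3: ✓ CMP  NZCV=0010
4: · MOVLT
5: ✓ SUBHI  r2←0x13

VAL = 0x75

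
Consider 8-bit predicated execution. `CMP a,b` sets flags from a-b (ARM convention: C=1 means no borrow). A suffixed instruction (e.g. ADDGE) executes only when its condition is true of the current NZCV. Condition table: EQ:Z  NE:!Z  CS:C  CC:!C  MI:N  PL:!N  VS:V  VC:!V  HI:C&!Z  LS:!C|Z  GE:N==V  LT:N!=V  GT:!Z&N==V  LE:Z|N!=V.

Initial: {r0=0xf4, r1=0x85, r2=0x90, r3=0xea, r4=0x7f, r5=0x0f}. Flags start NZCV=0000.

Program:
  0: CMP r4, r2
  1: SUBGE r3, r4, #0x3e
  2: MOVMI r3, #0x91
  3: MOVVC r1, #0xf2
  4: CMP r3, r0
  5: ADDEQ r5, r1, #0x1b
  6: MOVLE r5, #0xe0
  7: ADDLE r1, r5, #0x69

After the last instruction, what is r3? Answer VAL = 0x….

[0] flags=1001 → (cmp)
[1] flags=1001 GE?T → r3=0x41
[2] flags=1001 MI?T → r3=0x91
[3] flags=1001 VC?F → skip
[4] flags=1000 → (cmp)
[5] flags=1000 EQ?F → skip
[6] flags=1000 LE?T → r5=0xe0
[7] flags=1000 LE?T → r1=0x49

VAL = 0x91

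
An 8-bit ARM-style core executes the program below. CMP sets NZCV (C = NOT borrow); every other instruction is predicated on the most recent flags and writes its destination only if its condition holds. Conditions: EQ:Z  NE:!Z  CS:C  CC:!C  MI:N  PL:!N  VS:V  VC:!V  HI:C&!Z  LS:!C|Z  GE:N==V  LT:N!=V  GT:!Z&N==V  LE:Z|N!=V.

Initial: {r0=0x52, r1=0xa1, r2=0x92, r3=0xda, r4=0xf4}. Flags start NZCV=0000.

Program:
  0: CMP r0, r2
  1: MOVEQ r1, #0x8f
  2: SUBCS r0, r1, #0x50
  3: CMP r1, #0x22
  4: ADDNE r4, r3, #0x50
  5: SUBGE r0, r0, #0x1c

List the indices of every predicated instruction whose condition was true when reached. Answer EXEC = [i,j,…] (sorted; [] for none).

0: ✓ CMP  NZCV=1001
1: · MOVEQ
2: · SUBCS
3: ✓ CMP  NZCV=0011
4: ✓ ADDNE  r4←0x2a
5: · SUBGE

EXEC = [4]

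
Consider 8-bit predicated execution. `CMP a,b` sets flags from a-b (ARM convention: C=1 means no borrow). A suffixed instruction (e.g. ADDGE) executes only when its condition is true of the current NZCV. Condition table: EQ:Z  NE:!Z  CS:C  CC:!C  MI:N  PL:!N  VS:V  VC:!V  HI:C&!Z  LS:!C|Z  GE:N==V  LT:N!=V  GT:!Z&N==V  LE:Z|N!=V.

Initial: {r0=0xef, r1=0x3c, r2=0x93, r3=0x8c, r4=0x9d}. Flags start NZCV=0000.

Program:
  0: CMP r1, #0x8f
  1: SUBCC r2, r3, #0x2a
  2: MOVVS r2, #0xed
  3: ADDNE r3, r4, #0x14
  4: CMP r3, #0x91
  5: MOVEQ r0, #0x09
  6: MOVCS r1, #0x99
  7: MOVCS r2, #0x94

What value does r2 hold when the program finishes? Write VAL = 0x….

VAL = 0x94

[0] flags=1001 → (cmp)
[1] flags=1001 CC?T → r2=0x62
[2] flags=1001 VS?T → r2=0xed
[3] flags=1001 NE?T → r3=0xb1
[4] flags=0010 → (cmp)
[5] flags=0010 EQ?F → skip
[6] flags=0010 CS?T → r1=0x99
[7] flags=0010 CS?T → r2=0x94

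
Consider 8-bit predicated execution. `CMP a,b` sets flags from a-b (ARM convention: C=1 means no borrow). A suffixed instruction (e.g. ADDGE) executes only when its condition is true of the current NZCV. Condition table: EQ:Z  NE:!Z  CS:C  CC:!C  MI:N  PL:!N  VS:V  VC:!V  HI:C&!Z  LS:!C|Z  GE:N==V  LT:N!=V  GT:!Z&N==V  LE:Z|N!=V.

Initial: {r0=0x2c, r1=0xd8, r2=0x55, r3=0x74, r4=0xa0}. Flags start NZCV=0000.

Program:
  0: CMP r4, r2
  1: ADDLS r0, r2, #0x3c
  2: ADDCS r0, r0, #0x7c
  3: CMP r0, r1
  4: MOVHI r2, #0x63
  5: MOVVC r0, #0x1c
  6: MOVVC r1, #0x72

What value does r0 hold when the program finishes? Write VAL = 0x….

VAL = 0x1c

0: ✓ CMP  NZCV=0011
1: · ADDLS
2: ✓ ADDCS  r0←0xa8
3: ✓ CMP  NZCV=1000
4: · MOVHI
5: ✓ MOVVC  r0←0x1c
6: ✓ MOVVC  r1←0x72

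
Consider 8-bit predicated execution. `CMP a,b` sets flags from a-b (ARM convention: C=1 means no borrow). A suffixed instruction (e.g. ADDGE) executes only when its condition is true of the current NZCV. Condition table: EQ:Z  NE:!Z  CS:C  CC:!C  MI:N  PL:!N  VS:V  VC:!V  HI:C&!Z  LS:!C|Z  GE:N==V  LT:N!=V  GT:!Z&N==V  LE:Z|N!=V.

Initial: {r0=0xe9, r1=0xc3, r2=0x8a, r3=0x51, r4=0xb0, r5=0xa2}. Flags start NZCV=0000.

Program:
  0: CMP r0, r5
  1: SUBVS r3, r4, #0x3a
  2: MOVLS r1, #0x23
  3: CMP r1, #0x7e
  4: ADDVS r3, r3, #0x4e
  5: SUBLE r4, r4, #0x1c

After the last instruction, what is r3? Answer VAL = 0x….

0: ✓ CMP  NZCV=0010
1: · SUBVS
2: · MOVLS
3: ✓ CMP  NZCV=0011
4: ✓ ADDVS  r3←0x9f
5: ✓ SUBLE  r4←0x94

VAL = 0x9f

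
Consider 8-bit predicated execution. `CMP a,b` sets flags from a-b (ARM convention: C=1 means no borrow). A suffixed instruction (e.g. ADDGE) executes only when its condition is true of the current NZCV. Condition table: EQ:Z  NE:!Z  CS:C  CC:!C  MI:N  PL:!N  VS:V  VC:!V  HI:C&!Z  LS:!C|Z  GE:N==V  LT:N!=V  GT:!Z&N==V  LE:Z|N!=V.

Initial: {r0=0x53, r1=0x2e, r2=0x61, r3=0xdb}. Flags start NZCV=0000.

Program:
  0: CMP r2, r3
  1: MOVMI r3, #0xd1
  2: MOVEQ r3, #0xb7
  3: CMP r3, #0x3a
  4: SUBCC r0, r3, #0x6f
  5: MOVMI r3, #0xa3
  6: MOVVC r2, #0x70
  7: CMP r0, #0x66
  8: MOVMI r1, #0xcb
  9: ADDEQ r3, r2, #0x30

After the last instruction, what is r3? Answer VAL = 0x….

VAL = 0xa3

0: ✓ CMP  NZCV=1001
1: ✓ MOVMI  r3←0xd1
2: · MOVEQ
3: ✓ CMP  NZCV=1010
4: · SUBCC
5: ✓ MOVMI  r3←0xa3
6: ✓ MOVVC  r2←0x70
7: ✓ CMP  NZCV=1000
8: ✓ MOVMI  r1←0xcb
9: · ADDEQ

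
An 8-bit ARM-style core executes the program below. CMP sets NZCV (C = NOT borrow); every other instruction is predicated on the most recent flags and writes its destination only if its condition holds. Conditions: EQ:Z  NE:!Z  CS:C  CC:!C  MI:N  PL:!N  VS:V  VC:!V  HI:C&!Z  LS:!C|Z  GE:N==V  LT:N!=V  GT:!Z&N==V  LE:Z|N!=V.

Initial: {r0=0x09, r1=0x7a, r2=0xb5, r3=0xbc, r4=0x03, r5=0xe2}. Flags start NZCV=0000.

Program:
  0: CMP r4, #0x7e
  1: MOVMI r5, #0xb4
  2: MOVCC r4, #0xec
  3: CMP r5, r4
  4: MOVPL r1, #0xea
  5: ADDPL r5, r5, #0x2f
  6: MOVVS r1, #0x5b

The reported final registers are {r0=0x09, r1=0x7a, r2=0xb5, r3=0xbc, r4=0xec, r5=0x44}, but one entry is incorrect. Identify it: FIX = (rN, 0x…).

FIX = (r5, 0xb4)

[0] flags=1000 → (cmp)
[1] flags=1000 MI?T → r5=0xb4
[2] flags=1000 CC?T → r4=0xec
[3] flags=1000 → (cmp)
[4] flags=1000 PL?F → skip
[5] flags=1000 PL?F → skip
[6] flags=1000 VS?F → skip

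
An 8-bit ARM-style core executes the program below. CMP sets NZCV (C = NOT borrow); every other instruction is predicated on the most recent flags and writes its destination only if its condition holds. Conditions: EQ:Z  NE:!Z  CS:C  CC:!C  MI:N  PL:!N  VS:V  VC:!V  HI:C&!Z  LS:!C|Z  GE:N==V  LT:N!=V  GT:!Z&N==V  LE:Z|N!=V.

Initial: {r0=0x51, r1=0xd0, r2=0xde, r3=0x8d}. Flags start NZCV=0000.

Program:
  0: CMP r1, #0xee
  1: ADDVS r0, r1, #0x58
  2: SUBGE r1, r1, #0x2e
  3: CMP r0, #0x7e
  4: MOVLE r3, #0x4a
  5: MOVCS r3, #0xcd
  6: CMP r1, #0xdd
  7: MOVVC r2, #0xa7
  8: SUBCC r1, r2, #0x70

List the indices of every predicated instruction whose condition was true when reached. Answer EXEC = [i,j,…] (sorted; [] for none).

EXEC = [4,7,8]

0: ✓ CMP  NZCV=1000
1: · ADDVS
2: · SUBGE
3: ✓ CMP  NZCV=1000
4: ✓ MOVLE  r3←0x4a
5: · MOVCS
6: ✓ CMP  NZCV=1000
7: ✓ MOVVC  r2←0xa7
8: ✓ SUBCC  r1←0x37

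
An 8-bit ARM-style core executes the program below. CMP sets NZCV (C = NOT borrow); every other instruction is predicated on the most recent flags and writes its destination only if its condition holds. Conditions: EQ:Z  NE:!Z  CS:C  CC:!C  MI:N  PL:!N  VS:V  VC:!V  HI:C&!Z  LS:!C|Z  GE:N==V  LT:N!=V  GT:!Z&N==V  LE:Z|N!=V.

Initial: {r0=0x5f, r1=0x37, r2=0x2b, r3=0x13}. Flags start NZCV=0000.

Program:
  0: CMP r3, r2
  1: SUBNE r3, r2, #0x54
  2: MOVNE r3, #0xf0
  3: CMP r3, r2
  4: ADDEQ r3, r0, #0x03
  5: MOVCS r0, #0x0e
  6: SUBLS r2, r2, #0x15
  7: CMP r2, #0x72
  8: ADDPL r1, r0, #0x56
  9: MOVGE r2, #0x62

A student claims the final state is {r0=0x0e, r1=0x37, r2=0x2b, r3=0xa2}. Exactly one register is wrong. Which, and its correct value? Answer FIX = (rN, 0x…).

FIX = (r3, 0xf0)

0: ✓ CMP  NZCV=1000
1: ✓ SUBNE  r3←0xd7
2: ✓ MOVNE  r3←0xf0
3: ✓ CMP  NZCV=1010
4: · ADDEQ
5: ✓ MOVCS  r0←0x0e
6: · SUBLS
7: ✓ CMP  NZCV=1000
8: · ADDPL
9: · MOVGE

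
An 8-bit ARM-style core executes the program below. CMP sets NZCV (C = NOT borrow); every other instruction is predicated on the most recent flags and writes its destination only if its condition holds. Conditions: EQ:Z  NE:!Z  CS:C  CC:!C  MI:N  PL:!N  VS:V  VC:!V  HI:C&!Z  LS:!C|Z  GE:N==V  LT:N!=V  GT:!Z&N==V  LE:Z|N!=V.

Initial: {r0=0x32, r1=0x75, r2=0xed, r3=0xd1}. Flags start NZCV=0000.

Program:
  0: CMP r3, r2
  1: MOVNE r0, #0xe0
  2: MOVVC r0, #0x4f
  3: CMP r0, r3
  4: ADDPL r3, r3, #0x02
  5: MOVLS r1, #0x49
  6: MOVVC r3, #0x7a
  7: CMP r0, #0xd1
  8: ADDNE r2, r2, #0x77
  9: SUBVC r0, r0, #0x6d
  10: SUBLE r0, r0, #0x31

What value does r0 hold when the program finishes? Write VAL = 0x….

[0] flags=1000 → (cmp)
[1] flags=1000 NE?T → r0=0xe0
[2] flags=1000 VC?T → r0=0x4f
[3] flags=0000 → (cmp)
[4] flags=0000 PL?T → r3=0xd3
[5] flags=0000 LS?T → r1=0x49
[6] flags=0000 VC?T → r3=0x7a
[7] flags=0000 → (cmp)
[8] flags=0000 NE?T → r2=0x64
[9] flags=0000 VC?T → r0=0xe2
[10] flags=0000 LE?F → skip

VAL = 0xe2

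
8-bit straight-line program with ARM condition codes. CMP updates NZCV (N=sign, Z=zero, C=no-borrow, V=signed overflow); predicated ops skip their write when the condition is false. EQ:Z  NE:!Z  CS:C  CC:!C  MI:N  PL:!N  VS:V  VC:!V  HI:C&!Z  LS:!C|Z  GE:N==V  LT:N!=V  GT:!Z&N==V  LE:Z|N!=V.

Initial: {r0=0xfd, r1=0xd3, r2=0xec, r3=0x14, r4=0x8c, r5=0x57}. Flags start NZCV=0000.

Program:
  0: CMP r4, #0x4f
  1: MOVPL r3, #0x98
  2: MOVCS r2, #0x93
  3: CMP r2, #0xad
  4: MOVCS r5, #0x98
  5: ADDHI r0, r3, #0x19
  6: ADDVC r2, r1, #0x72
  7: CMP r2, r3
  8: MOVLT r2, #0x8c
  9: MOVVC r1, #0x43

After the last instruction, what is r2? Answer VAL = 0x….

0: ✓ CMP  NZCV=0011
1: ✓ MOVPL  r3←0x98
2: ✓ MOVCS  r2←0x93
3: ✓ CMP  NZCV=1000
4: · MOVCS
5: · ADDHI
6: ✓ ADDVC  r2←0x45
7: ✓ CMP  NZCV=1001
8: · MOVLT
9: · MOVVC

VAL = 0x45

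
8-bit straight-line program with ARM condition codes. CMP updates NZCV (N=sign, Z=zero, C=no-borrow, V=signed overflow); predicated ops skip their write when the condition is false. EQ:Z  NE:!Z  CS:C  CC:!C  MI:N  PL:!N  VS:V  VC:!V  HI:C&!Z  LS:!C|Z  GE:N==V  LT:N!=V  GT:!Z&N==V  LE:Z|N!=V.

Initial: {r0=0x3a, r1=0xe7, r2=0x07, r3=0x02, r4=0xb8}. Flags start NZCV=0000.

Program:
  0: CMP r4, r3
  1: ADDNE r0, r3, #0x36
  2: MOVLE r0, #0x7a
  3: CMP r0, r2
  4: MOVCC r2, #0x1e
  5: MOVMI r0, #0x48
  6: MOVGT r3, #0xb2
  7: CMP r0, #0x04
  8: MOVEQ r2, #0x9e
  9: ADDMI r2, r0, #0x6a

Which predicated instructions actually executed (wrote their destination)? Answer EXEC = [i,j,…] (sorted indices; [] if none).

EXEC = [1,2,6]

0: ✓ CMP  NZCV=1010
1: ✓ ADDNE  r0←0x38
2: ✓ MOVLE  r0←0x7a
3: ✓ CMP  NZCV=0010
4: · MOVCC
5: · MOVMI
6: ✓ MOVGT  r3←0xb2
7: ✓ CMP  NZCV=0010
8: · MOVEQ
9: · ADDMI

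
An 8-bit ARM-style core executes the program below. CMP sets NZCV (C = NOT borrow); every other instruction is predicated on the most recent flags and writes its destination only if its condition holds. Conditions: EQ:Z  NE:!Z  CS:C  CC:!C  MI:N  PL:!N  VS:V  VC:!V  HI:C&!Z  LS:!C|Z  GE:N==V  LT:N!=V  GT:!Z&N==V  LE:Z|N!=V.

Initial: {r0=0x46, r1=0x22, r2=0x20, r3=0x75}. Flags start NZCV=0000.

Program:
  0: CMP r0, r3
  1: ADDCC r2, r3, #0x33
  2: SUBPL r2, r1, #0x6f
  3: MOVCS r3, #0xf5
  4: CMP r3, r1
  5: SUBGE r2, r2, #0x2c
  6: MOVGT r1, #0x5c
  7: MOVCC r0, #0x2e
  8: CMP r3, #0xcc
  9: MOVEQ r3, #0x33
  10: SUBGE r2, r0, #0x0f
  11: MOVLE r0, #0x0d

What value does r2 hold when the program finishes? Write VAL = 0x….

VAL = 0x37

[0] flags=1000 → (cmp)
[1] flags=1000 CC?T → r2=0xa8
[2] flags=1000 PL?F → skip
[3] flags=1000 CS?F → skip
[4] flags=0010 → (cmp)
[5] flags=0010 GE?T → r2=0x7c
[6] flags=0010 GT?T → r1=0x5c
[7] flags=0010 CC?F → skip
[8] flags=1001 → (cmp)
[9] flags=1001 EQ?F → skip
[10] flags=1001 GE?T → r2=0x37
[11] flags=1001 LE?F → skip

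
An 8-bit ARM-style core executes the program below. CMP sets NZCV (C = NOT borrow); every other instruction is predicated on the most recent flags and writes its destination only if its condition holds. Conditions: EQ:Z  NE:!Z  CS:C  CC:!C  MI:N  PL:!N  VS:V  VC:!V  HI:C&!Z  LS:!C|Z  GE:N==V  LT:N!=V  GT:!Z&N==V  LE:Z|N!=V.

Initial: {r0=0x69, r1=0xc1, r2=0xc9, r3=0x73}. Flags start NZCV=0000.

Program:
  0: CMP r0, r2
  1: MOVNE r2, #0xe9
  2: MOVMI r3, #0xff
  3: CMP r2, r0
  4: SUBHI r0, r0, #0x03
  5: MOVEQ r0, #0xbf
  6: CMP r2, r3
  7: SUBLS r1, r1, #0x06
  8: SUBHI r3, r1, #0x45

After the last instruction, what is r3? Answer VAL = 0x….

VAL = 0xff

0: ✓ CMP  NZCV=1001
1: ✓ MOVNE  r2←0xe9
2: ✓ MOVMI  r3←0xff
3: ✓ CMP  NZCV=1010
4: ✓ SUBHI  r0←0x66
5: · MOVEQ
6: ✓ CMP  NZCV=1000
7: ✓ SUBLS  r1←0xbb
8: · SUBHI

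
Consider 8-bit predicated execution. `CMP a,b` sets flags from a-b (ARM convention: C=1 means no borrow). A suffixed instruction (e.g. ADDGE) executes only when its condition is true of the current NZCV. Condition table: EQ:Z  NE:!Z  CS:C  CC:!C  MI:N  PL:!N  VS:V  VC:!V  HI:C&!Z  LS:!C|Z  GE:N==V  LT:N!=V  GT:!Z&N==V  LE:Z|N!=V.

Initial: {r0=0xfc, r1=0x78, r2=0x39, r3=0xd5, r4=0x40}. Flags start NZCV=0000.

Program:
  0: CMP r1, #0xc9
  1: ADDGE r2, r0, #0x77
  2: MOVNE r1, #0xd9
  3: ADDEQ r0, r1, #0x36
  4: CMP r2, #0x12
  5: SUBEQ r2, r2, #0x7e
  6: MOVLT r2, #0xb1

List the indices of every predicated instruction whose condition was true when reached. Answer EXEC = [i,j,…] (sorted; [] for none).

[0] flags=1001 → (cmp)
[1] flags=1001 GE?T → r2=0x73
[2] flags=1001 NE?T → r1=0xd9
[3] flags=1001 EQ?F → skip
[4] flags=0010 → (cmp)
[5] flags=0010 EQ?F → skip
[6] flags=0010 LT?F → skip

EXEC = [1,2]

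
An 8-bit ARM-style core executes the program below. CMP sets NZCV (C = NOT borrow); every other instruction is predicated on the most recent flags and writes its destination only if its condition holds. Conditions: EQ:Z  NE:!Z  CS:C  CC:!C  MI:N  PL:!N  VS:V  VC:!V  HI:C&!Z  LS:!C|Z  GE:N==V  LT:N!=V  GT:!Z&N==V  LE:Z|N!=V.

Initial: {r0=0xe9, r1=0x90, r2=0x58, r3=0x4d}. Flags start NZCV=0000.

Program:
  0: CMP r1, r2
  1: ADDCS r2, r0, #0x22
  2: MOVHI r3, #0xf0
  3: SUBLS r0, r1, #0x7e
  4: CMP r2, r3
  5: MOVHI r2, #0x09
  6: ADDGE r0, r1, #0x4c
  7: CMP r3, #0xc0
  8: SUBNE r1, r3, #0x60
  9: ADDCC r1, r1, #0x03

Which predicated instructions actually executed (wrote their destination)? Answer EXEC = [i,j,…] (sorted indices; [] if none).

[0] flags=0011 → (cmp)
[1] flags=0011 CS?T → r2=0x0b
[2] flags=0011 HI?T → r3=0xf0
[3] flags=0011 LS?F → skip
[4] flags=0000 → (cmp)
[5] flags=0000 HI?F → skip
[6] flags=0000 GE?T → r0=0xdc
[7] flags=0010 → (cmp)
[8] flags=0010 NE?T → r1=0x90
[9] flags=0010 CC?F → skip

EXEC = [1,2,6,8]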